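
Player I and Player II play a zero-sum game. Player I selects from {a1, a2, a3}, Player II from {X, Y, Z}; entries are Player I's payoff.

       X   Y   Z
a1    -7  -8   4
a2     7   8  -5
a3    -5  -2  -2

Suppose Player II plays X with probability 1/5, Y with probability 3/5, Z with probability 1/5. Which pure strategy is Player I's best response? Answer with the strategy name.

a2

Expected payoff of a1: (1/5)·(-7) + (3/5)·(-8) + (1/5)·4 = -27/5.
Expected payoff of a2: (1/5)·7 + (3/5)·8 + (1/5)·(-5) = 26/5.
Expected payoff of a3: (1/5)·(-5) + (3/5)·(-2) + (1/5)·(-2) = -13/5.
The largest is 26/5, so Player I's best response is a2.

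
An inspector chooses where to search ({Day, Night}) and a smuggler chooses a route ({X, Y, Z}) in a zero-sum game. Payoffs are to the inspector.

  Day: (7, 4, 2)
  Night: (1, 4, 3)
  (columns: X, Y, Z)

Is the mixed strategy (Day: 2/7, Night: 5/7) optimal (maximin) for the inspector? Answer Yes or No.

Yes

Against X this mix gives (2/7)·7 + (5/7)·1 = 19/7.
Against Y this mix gives (2/7)·4 + (5/7)·4 = 4.
Against Z this mix gives (2/7)·2 + (5/7)·3 = 19/7.
All of the smuggler's active replies (X, Z) yield 19/7, and no column does worse for the inspector. The mix makes the smuggler indifferent and guarantees 19/7, so it is optimal.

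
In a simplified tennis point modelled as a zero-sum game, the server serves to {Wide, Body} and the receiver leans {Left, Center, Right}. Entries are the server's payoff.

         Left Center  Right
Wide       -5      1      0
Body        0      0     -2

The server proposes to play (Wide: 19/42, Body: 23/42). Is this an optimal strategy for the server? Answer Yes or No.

No

Against Left this mix gives (19/42)·(-5) + (23/42)·0 = -95/42.
Against Center this mix gives (19/42)·1 + (23/42)·0 = 19/42.
Against Right this mix gives (19/42)·0 + (23/42)·(-2) = -23/21.
The receiver will play Left, holding the server to -95/42. Shifting weight toward the row that does better against Left would raise this floor (the equalizing mix achieves -10/7 against both Left and Right), so the proposed strategy is not optimal.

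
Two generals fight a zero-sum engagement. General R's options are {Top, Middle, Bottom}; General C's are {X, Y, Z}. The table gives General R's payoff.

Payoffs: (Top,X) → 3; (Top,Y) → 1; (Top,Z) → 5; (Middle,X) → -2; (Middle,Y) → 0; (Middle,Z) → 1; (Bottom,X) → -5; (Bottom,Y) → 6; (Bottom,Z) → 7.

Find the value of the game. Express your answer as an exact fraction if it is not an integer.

23/13

Row minima: Top → 1, Middle → -2, Bottom → -5; maximin = 1.
Column maxima: X → 3, Y → 6, Z → 7; minimax = 3.
1 ≠ 3, so there is no saddle point; optimal play is mixed.
Middle is strictly dominated by Top, so General R never plays it.
Z is strictly dominated by X (it gives General R strictly more in every row), so General C never plays it.
On the remaining 2×2 (Top, Bottom vs X, Y):
Let General R play Top with probability p. Expected payoff against X: 3p + (-5)(1−p) = 8p − 5; against Y: 1p + 6(1−p) = −5p + 6.
Setting these equal: 8p − 5 = −5p + 6 ⇒ 13p = 11 ⇒ p = 11/13, and the value is (8)·(11/13) − 5 = 23/13.
For General C: with q = P(X), equating Top's and Bottom's payoffs gives 2q + 1 = −11q + 6 ⇒ q = 5/13.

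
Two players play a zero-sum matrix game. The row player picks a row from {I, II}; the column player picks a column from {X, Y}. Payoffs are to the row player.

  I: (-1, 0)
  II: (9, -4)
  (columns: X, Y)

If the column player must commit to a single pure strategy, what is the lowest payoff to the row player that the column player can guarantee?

0

Column maxima: X → 9, Y → 0.
The smallest of these is 0.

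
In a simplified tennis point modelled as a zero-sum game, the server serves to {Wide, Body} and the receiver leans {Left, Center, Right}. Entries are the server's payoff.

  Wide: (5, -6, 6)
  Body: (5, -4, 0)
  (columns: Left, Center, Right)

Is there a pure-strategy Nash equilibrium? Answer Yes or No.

Yes

Row minima: Wide → -6, Body → -4; maximin = -4.
Column maxima: Left → 5, Center → -4, Right → 6; minimax = -4.
maximin = minimax = -4, so a saddle point exists.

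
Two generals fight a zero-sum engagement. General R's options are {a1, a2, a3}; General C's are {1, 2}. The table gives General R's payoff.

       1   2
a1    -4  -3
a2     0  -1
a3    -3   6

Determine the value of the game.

Row minima: a1 → -4, a2 → -1, a3 → -3; maximin = -1.
Column maxima: 1 → 0, 2 → 6; minimax = 0.
-1 ≠ 0, so there is no saddle point; optimal play is mixed.
a1 is strictly dominated by a2, so General R never plays it.
On the remaining 2×2 (a2, a3 vs 1, 2):
Let General R play a2 with probability p. Expected payoff against 1: 0p + (-3)(1−p) = 3p − 3; against 2: (-1)p + 6(1−p) = −7p + 6.
Setting these equal: 3p − 3 = −7p + 6 ⇒ 10p = 9 ⇒ p = 9/10, and the value is (3)·(9/10) − 3 = -3/10.
For General C: with q = P(1), equating a2's and a3's payoffs gives q − 1 = −9q + 6 ⇒ q = 7/10.

-3/10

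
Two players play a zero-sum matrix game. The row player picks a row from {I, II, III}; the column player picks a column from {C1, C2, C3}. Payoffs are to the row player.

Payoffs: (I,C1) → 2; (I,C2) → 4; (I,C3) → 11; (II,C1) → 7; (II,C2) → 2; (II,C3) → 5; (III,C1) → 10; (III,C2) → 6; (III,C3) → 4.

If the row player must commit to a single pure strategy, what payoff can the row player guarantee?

Row minima: I → 2, II → 2, III → 4.
The best of these is 4.

4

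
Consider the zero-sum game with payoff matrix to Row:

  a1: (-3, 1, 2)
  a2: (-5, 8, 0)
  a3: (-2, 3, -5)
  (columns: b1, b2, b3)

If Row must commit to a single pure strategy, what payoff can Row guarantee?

-3

Row minima: a1 → -3, a2 → -5, a3 → -5.
The best of these is -3.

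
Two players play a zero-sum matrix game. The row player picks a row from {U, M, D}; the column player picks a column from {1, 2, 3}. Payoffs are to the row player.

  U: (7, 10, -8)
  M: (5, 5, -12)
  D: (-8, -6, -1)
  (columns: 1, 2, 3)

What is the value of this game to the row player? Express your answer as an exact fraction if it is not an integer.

Row minima: U → -8, M → -12, D → -8; maximin = -8.
Column maxima: 1 → 7, 2 → 10, 3 → -1; minimax = -1.
-8 ≠ -1, so there is no saddle point; optimal play is mixed.
M is strictly dominated by U, so the row player never plays it.
With M eliminated, 2 is strictly dominated by 1 (it gives the row player strictly more in every remaining row), so the column player never plays it.
On the remaining 2×2 (U, D vs 1, 3):
Let the row player play U with probability p. Expected payoff against 1: 7p + (-8)(1−p) = 15p − 8; against 3: (-8)p + (-1)(1−p) = −7p − 1.
Setting these equal: 15p − 8 = −7p − 1 ⇒ 22p = 7 ⇒ p = 7/22, and the value is (15)·(7/22) − 8 = -71/22.
For the column player: with q = P(1), equating U's and D's payoffs gives 15q − 8 = −7q − 1 ⇒ q = 7/22.

-71/22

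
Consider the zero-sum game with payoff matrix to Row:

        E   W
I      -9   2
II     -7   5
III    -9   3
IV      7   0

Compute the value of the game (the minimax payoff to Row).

Row minima: I → -9, II → -7, III → -9, IV → 0; maximin = 0.
Column maxima: E → 7, W → 5; minimax = 5.
0 ≠ 5, so there is no saddle point; optimal play is mixed.
I is strictly dominated by II, so Row never plays it.
III is strictly dominated by II, so Row never plays it.
On the remaining 2×2 (II, IV vs E, W):
Let Row play II with probability p. Expected payoff against E: (-7)p + 7(1−p) = −14p + 7; against W: 5p + 0(1−p) = 5p.
Setting these equal: −14p + 7 = 5p ⇒ −19p = -7 ⇒ p = 7/19, and the value is (-14)·(7/19) + 7 = 35/19.
For Column: with q = P(E), equating II's and IV's payoffs gives −12q + 5 = 7q ⇒ q = 5/19.

35/19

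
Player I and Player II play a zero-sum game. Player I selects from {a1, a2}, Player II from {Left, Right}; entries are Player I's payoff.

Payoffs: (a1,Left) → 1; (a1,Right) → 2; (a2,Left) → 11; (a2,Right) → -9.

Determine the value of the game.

Row minima: a1 → 1, a2 → -9; maximin = 1.
Column maxima: Left → 11, Right → 2; minimax = 2.
1 ≠ 2, so there is no saddle point; optimal play is mixed.
Let Player I play a1 with probability p. Expected payoff against Left: 1p + 11(1−p) = −10p + 11; against Right: 2p + (-9)(1−p) = 11p − 9.
Setting these equal: −10p + 11 = 11p − 9 ⇒ −21p = -20 ⇒ p = 20/21, and the value is (-10)·(20/21) + 11 = 31/21.
For Player II: with q = P(Left), equating a1's and a2's payoffs gives −q + 2 = 20q − 9 ⇒ q = 11/21.

31/21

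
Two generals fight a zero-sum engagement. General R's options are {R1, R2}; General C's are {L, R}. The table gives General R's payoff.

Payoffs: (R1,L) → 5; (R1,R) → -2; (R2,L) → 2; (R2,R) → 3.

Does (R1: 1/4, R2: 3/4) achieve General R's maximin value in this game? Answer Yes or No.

No

Against L this mix gives (1/4)·5 + (3/4)·2 = 11/4.
Against R this mix gives (1/4)·(-2) + (3/4)·3 = 7/4.
General C will play R, holding General R to 7/4. Shifting weight toward the row that does better against R would raise this floor (the equalizing mix achieves 19/8 against both R and L), so the proposed strategy is not optimal.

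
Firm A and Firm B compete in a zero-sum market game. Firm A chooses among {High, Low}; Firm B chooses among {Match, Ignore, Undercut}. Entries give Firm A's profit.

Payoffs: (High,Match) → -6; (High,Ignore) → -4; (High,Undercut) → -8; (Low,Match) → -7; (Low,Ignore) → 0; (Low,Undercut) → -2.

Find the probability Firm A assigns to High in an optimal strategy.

Row minima: High → -8, Low → -7; maximin = -7.
Column maxima: Match → -6, Ignore → 0, Undercut → -2; minimax = -6.
-7 ≠ -6, so there is no saddle point; optimal play is mixed.
Ignore is strictly dominated by Match (it gives Firm A strictly more in every row), so Firm B never plays it.
On the remaining 2×2 (High, Low vs Match, Undercut):
Let Firm A play High with probability p. Expected payoff against Match: (-6)p + (-7)(1−p) = p − 7; against Undercut: (-8)p + (-2)(1−p) = −6p − 2.
Setting these equal: p − 7 = −6p − 2 ⇒ 7p = 5 ⇒ p = 5/7, and the value is (1)·(5/7) − 7 = -44/7.
For Firm B: with q = P(Match), equating High's and Low's payoffs gives 2q − 8 = −5q − 2 ⇒ q = 6/7.

5/7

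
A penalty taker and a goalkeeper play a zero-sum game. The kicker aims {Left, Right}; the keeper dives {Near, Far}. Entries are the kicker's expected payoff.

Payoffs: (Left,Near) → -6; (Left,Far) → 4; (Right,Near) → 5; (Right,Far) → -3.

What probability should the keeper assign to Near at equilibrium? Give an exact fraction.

7/18

Row minima: Left → -6, Right → -3; maximin = -3.
Column maxima: Near → 5, Far → 4; minimax = 4.
-3 ≠ 4, so there is no saddle point; optimal play is mixed.
Let the kicker play Left with probability p. Expected payoff against Near: (-6)p + 5(1−p) = −11p + 5; against Far: 4p + (-3)(1−p) = 7p − 3.
Setting these equal: −11p + 5 = 7p − 3 ⇒ −18p = -8 ⇒ p = 4/9, and the value is (-11)·(4/9) + 5 = 1/9.
For the keeper: with q = P(Near), equating Left's and Right's payoffs gives −10q + 4 = 8q − 3 ⇒ q = 7/18.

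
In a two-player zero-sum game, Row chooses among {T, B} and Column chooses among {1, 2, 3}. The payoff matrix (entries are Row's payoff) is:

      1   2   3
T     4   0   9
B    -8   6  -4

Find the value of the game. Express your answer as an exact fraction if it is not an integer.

Row minima: T → 0, B → -8; maximin = 0.
Column maxima: 1 → 4, 2 → 6, 3 → 9; minimax = 4.
0 ≠ 4, so there is no saddle point; optimal play is mixed.
3 is strictly dominated by 1 (it gives Row strictly more in every row), so Column never plays it.
On the remaining 2×2 (T, B vs 1, 2):
Let Row play T with probability p. Expected payoff against 1: 4p + (-8)(1−p) = 12p − 8; against 2: 0p + 6(1−p) = −6p + 6.
Setting these equal: 12p − 8 = −6p + 6 ⇒ 18p = 14 ⇒ p = 7/9, and the value is (12)·(7/9) − 8 = 4/3.
For Column: with q = P(1), equating T's and B's payoffs gives 4q = −14q + 6 ⇒ q = 1/3.

4/3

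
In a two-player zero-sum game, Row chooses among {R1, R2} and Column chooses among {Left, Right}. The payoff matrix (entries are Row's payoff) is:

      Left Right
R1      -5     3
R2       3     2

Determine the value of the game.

19/9

Row minima: R1 → -5, R2 → 2; maximin = 2.
Column maxima: Left → 3, Right → 3; minimax = 3.
2 ≠ 3, so there is no saddle point; optimal play is mixed.
Let Row play R1 with probability p. Expected payoff against Left: (-5)p + 3(1−p) = −8p + 3; against Right: 3p + 2(1−p) = p + 2.
Setting these equal: −8p + 3 = p + 2 ⇒ −9p = -1 ⇒ p = 1/9, and the value is (-8)·(1/9) + 3 = 19/9.
For Column: with q = P(Left), equating R1's and R2's payoffs gives −8q + 3 = q + 2 ⇒ q = 1/9.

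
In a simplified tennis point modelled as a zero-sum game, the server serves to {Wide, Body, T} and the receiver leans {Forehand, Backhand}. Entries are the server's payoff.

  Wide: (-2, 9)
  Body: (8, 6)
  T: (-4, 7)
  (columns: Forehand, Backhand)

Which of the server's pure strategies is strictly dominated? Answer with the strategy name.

Wide gives a strictly higher payoff than T against every column: -2 > -4, 9 > 7.
So T is strictly dominated and the server never plays it.

T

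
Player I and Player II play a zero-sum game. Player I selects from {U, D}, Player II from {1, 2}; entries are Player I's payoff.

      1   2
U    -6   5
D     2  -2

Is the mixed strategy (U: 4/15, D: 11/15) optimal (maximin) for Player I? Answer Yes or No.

Against 1 this mix gives (4/15)·(-6) + (11/15)·2 = -2/15.
Against 2 this mix gives (4/15)·5 + (11/15)·(-2) = -2/15.
All of Player II's active replies (1, 2) yield -2/15, and no column does worse for Player I. The mix makes Player II indifferent and guarantees -2/15, so it is optimal.

Yes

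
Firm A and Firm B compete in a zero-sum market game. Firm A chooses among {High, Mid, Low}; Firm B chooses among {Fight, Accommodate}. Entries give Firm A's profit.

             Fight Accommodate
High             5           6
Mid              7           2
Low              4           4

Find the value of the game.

16/3

Row minima: High → 5, Mid → 2, Low → 4; maximin = 5.
Column maxima: Fight → 7, Accommodate → 6; minimax = 6.
5 ≠ 6, so there is no saddle point; optimal play is mixed.
Low is strictly dominated by High, so Firm A never plays it.
On the remaining 2×2 (High, Mid vs Fight, Accommodate):
Let Firm A play High with probability p. Expected payoff against Fight: 5p + 7(1−p) = −2p + 7; against Accommodate: 6p + 2(1−p) = 4p + 2.
Setting these equal: −2p + 7 = 4p + 2 ⇒ −6p = -5 ⇒ p = 5/6, and the value is (-2)·(5/6) + 7 = 16/3.
For Firm B: with q = P(Fight), equating High's and Mid's payoffs gives −q + 6 = 5q + 2 ⇒ q = 2/3.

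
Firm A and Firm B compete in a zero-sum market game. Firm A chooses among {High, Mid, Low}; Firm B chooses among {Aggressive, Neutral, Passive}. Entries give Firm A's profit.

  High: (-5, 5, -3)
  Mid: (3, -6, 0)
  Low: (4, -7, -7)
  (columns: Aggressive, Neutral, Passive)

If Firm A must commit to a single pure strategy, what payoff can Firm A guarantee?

Row minima: High → -5, Mid → -6, Low → -7.
The best of these is -5.

-5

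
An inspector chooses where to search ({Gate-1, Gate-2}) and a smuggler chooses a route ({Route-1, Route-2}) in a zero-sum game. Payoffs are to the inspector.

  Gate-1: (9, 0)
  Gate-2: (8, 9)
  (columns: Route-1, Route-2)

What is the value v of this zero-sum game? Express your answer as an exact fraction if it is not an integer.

81/10

Row minima: Gate-1 → 0, Gate-2 → 8; maximin = 8.
Column maxima: Route-1 → 9, Route-2 → 9; minimax = 9.
8 ≠ 9, so there is no saddle point; optimal play is mixed.
Let the inspector play Gate-1 with probability p. Expected payoff against Route-1: 9p + 8(1−p) = p + 8; against Route-2: 0p + 9(1−p) = −9p + 9.
Setting these equal: p + 8 = −9p + 9 ⇒ 10p = 1 ⇒ p = 1/10, and the value is (1)·(1/10) + 8 = 81/10.
For the smuggler: with q = P(Route-1), equating Gate-1's and Gate-2's payoffs gives 9q = −q + 9 ⇒ q = 9/10.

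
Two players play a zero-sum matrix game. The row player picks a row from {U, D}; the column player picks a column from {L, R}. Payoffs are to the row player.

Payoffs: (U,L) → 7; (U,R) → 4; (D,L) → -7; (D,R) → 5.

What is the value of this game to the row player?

21/5

Row minima: U → 4, D → -7; maximin = 4.
Column maxima: L → 7, R → 5; minimax = 5.
4 ≠ 5, so there is no saddle point; optimal play is mixed.
Let the row player play U with probability p. Expected payoff against L: 7p + (-7)(1−p) = 14p − 7; against R: 4p + 5(1−p) = −p + 5.
Setting these equal: 14p − 7 = −p + 5 ⇒ 15p = 12 ⇒ p = 4/5, and the value is (14)·(4/5) − 7 = 21/5.
For the column player: with q = P(L), equating U's and D's payoffs gives 3q + 4 = −12q + 5 ⇒ q = 1/15.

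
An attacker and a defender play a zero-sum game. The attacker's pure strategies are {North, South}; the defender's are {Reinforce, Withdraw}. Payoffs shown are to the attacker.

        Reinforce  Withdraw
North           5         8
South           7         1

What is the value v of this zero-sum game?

17/3

Row minima: North → 5, South → 1; maximin = 5.
Column maxima: Reinforce → 7, Withdraw → 8; minimax = 7.
5 ≠ 7, so there is no saddle point; optimal play is mixed.
Let the attacker play North with probability p. Expected payoff against Reinforce: 5p + 7(1−p) = −2p + 7; against Withdraw: 8p + 1(1−p) = 7p + 1.
Setting these equal: −2p + 7 = 7p + 1 ⇒ −9p = -6 ⇒ p = 2/3, and the value is (-2)·(2/3) + 7 = 17/3.
For the defender: with q = P(Reinforce), equating North's and South's payoffs gives −3q + 8 = 6q + 1 ⇒ q = 7/9.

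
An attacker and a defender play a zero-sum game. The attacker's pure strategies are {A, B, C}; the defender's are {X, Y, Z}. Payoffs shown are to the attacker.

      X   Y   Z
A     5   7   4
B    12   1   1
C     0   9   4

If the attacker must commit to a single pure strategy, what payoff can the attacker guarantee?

Row minima: A → 4, B → 1, C → 0.
The best of these is 4.

4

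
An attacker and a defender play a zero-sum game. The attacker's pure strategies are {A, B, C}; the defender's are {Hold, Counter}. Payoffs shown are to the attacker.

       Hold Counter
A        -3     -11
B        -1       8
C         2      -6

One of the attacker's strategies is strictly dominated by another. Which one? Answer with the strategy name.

A

B gives a strictly higher payoff than A against every column: -1 > -3, 8 > -11.
So A is strictly dominated and the attacker never plays it.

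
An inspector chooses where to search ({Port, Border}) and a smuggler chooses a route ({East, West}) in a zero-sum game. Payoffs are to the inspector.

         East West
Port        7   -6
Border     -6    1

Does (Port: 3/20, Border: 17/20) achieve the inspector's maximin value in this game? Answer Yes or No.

Against East this mix gives (3/20)·7 + (17/20)·(-6) = -81/20.
Against West this mix gives (3/20)·(-6) + (17/20)·1 = -1/20.
The smuggler will play East, holding the inspector to -81/20. Shifting weight toward the row that does better against East would raise this floor (the equalizing mix achieves -29/20 against both East and West), so the proposed strategy is not optimal.

No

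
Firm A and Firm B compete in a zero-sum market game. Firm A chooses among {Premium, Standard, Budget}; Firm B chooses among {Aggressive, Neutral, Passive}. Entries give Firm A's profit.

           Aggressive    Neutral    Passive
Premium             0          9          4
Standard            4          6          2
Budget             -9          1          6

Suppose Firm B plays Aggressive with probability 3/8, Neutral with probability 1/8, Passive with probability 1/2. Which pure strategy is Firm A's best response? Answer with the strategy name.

Standard

Expected payoff of Premium: (3/8)·0 + (1/8)·9 + (1/2)·4 = 25/8.
Expected payoff of Standard: (3/8)·4 + (1/8)·6 + (1/2)·2 = 13/4.
Expected payoff of Budget: (3/8)·(-9) + (1/8)·1 + (1/2)·6 = -1/4.
The largest is 13/4, so Firm A's best response is Standard.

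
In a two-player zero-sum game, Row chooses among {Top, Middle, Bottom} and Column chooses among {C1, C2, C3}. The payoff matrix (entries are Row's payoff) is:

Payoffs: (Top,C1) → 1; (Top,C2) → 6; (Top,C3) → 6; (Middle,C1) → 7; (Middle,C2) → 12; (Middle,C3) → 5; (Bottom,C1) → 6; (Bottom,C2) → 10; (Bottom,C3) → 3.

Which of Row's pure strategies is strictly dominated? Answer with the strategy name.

Bottom

Middle gives a strictly higher payoff than Bottom against every column: 7 > 6, 12 > 10, 5 > 3.
So Bottom is strictly dominated and Row never plays it.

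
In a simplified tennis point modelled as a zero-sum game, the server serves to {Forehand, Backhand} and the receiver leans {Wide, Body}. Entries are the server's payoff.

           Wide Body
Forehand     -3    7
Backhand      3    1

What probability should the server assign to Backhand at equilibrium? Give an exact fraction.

Row minima: Forehand → -3, Backhand → 1; maximin = 1.
Column maxima: Wide → 3, Body → 7; minimax = 3.
1 ≠ 3, so there is no saddle point; optimal play is mixed.
Let the server play Forehand with probability p. Expected payoff against Wide: (-3)p + 3(1−p) = −6p + 3; against Body: 7p + 1(1−p) = 6p + 1.
Setting these equal: −6p + 3 = 6p + 1 ⇒ −12p = -2 ⇒ p = 1/6, and the value is (-6)·(1/6) + 3 = 2.
For the receiver: with q = P(Wide), equating Forehand's and Backhand's payoffs gives −10q + 7 = 2q + 1 ⇒ q = 1/2.

5/6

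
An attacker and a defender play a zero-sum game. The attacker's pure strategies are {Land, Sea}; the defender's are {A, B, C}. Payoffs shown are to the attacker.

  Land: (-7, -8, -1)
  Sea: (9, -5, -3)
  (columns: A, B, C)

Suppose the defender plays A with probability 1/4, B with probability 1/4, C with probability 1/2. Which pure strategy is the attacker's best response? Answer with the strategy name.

Expected payoff of Land: (1/4)·(-7) + (1/4)·(-8) + (1/2)·(-1) = -17/4.
Expected payoff of Sea: (1/4)·9 + (1/4)·(-5) + (1/2)·(-3) = -1/2.
The largest is -1/2, so the attacker's best response is Sea.

Sea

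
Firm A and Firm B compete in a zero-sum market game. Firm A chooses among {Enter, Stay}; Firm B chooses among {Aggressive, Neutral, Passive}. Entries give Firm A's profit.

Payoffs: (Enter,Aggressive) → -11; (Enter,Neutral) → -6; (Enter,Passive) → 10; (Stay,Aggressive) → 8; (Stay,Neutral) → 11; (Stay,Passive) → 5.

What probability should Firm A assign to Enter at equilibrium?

Row minima: Enter → -11, Stay → 5; maximin = 5.
Column maxima: Aggressive → 8, Neutral → 11, Passive → 10; minimax = 8.
5 ≠ 8, so there is no saddle point; optimal play is mixed.
Neutral is strictly dominated by Aggressive (it gives Firm A strictly more in every row), so Firm B never plays it.
On the remaining 2×2 (Enter, Stay vs Aggressive, Passive):
Let Firm A play Enter with probability p. Expected payoff against Aggressive: (-11)p + 8(1−p) = −19p + 8; against Passive: 10p + 5(1−p) = 5p + 5.
Setting these equal: −19p + 8 = 5p + 5 ⇒ −24p = -3 ⇒ p = 1/8, and the value is (-19)·(1/8) + 8 = 45/8.
For Firm B: with q = P(Aggressive), equating Enter's and Stay's payoffs gives −21q + 10 = 3q + 5 ⇒ q = 5/24.

1/8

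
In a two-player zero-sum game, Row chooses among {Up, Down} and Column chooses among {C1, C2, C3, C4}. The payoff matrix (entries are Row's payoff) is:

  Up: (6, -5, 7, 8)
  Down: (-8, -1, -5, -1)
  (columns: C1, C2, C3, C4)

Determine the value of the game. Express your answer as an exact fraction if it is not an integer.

Row minima: Up → -5, Down → -8; maximin = -5.
Column maxima: C1 → 6, C2 → -1, C3 → 7, C4 → 8; minimax = -1.
-5 ≠ -1, so there is no saddle point; optimal play is mixed.
C3 is strictly dominated by C1 (it gives Row strictly more in every row), so Column never plays it.
C4 is strictly dominated by C1 (it gives Row strictly more in every row), so Column never plays it.
On the remaining 2×2 (Up, Down vs C1, C2):
Let Row play Up with probability p. Expected payoff against C1: 6p + (-8)(1−p) = 14p − 8; against C2: (-5)p + (-1)(1−p) = −4p − 1.
Setting these equal: 14p − 8 = −4p − 1 ⇒ 18p = 7 ⇒ p = 7/18, and the value is (14)·(7/18) − 8 = -23/9.
For Column: with q = P(C1), equating Up's and Down's payoffs gives 11q − 5 = −7q − 1 ⇒ q = 2/9.

-23/9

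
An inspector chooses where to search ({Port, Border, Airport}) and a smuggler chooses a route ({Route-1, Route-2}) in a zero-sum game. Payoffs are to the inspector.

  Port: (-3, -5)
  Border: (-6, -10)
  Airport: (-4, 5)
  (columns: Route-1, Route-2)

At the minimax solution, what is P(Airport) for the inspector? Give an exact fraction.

Row minima: Port → -5, Border → -10, Airport → -4; maximin = -4.
Column maxima: Route-1 → -3, Route-2 → 5; minimax = -3.
-4 ≠ -3, so there is no saddle point; optimal play is mixed.
Border is strictly dominated by Port, so the inspector never plays it.
On the remaining 2×2 (Port, Airport vs Route-1, Route-2):
Let the inspector play Port with probability p. Expected payoff against Route-1: (-3)p + (-4)(1−p) = p − 4; against Route-2: (-5)p + 5(1−p) = −10p + 5.
Setting these equal: p − 4 = −10p + 5 ⇒ 11p = 9 ⇒ p = 9/11, and the value is (1)·(9/11) − 4 = -35/11.
For the smuggler: with q = P(Route-1), equating Port's and Airport's payoffs gives 2q − 5 = −9q + 5 ⇒ q = 10/11.

2/11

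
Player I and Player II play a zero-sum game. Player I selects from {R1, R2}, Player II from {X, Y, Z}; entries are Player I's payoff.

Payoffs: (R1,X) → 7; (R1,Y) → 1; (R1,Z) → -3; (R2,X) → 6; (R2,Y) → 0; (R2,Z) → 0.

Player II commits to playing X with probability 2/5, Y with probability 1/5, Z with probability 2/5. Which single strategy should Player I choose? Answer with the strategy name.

Expected payoff of R1: (2/5)·7 + (1/5)·1 + (2/5)·(-3) = 9/5.
Expected payoff of R2: (2/5)·6 + (1/5)·0 + (2/5)·0 = 12/5.
The largest is 12/5, so Player I's best response is R2.

R2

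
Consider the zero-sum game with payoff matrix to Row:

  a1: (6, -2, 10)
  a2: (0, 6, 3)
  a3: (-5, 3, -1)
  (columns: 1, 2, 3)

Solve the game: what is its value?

18/7

Row minima: a1 → -2, a2 → 0, a3 → -5; maximin = 0.
Column maxima: 1 → 6, 2 → 6, 3 → 10; minimax = 6.
0 ≠ 6, so there is no saddle point; optimal play is mixed.
a3 is strictly dominated by a2, so Row never plays it.
3 is strictly dominated by 1 (it gives Row strictly more in every row), so Column never plays it.
On the remaining 2×2 (a1, a2 vs 1, 2):
Let Row play a1 with probability p. Expected payoff against 1: 6p + 0(1−p) = 6p; against 2: (-2)p + 6(1−p) = −8p + 6.
Setting these equal: 6p = −8p + 6 ⇒ 14p = 6 ⇒ p = 3/7, and the value is (6)·(3/7) = 18/7.
For Column: with q = P(1), equating a1's and a2's payoffs gives 8q − 2 = −6q + 6 ⇒ q = 4/7.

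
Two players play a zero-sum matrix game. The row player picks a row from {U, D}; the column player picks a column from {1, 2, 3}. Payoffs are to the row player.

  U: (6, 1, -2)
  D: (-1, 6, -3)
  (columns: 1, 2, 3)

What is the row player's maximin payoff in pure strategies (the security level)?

-2

Row minima: U → -2, D → -3.
The best of these is -2.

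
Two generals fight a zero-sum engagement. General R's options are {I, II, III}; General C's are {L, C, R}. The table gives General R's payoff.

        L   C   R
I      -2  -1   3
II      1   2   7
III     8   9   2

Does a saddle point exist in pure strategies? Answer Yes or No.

No

Row minima: I → -2, II → 1, III → 2; maximin = 2.
Column maxima: L → 8, C → 9, R → 7; minimax = 7.
2 ≠ 7, so no pure-strategy equilibrium exists.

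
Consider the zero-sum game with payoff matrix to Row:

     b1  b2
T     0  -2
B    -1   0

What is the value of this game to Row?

-2/3

Row minima: T → -2, B → -1; maximin = -1.
Column maxima: b1 → 0, b2 → 0; minimax = 0.
-1 ≠ 0, so there is no saddle point; optimal play is mixed.
Let Row play T with probability p. Expected payoff against b1: 0p + (-1)(1−p) = p − 1; against b2: (-2)p + 0(1−p) = −2p.
Setting these equal: p − 1 = −2p ⇒ 3p = 1 ⇒ p = 1/3, and the value is (1)·(1/3) − 1 = -2/3.
For Column: with q = P(b1), equating T's and B's payoffs gives 2q − 2 = −q ⇒ q = 2/3.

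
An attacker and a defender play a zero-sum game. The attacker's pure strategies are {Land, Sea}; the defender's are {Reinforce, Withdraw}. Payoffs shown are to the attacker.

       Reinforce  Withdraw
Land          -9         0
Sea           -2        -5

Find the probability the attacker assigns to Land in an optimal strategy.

1/4

Row minima: Land → -9, Sea → -5; maximin = -5.
Column maxima: Reinforce → -2, Withdraw → 0; minimax = -2.
-5 ≠ -2, so there is no saddle point; optimal play is mixed.
Let the attacker play Land with probability p. Expected payoff against Reinforce: (-9)p + (-2)(1−p) = −7p − 2; against Withdraw: 0p + (-5)(1−p) = 5p − 5.
Setting these equal: −7p − 2 = 5p − 5 ⇒ −12p = -3 ⇒ p = 1/4, and the value is (-7)·(1/4) − 2 = -15/4.
For the defender: with q = P(Reinforce), equating Land's and Sea's payoffs gives −9q = 3q − 5 ⇒ q = 5/12.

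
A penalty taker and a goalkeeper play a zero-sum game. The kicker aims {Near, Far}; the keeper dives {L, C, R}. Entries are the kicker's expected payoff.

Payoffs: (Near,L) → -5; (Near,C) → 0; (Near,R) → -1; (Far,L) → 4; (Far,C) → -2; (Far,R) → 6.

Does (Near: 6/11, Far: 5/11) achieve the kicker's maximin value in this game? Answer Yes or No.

Against L this mix gives (6/11)·(-5) + (5/11)·4 = -10/11.
Against C this mix gives (6/11)·0 + (5/11)·(-2) = -10/11.
Against R this mix gives (6/11)·(-1) + (5/11)·6 = 24/11.
All of the keeper's active replies (L, C) yield -10/11, and no column does worse for the kicker. The mix makes the keeper indifferent and guarantees -10/11, so it is optimal.

Yes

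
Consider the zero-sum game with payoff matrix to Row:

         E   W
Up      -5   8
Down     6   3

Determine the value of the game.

63/16

Row minima: Up → -5, Down → 3; maximin = 3.
Column maxima: E → 6, W → 8; minimax = 6.
3 ≠ 6, so there is no saddle point; optimal play is mixed.
Let Row play Up with probability p. Expected payoff against E: (-5)p + 6(1−p) = −11p + 6; against W: 8p + 3(1−p) = 5p + 3.
Setting these equal: −11p + 6 = 5p + 3 ⇒ −16p = -3 ⇒ p = 3/16, and the value is (-11)·(3/16) + 6 = 63/16.
For Column: with q = P(E), equating Up's and Down's payoffs gives −13q + 8 = 3q + 3 ⇒ q = 5/16.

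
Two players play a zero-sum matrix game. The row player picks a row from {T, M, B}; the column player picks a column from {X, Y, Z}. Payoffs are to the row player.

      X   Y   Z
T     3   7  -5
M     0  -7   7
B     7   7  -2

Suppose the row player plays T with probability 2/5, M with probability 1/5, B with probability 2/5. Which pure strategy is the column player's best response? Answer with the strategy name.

Z

If the column player plays X, the row player's expected payoff is (2/5)·3 + (1/5)·0 + (2/5)·7 = 4.
If the column player plays Y, the row player's expected payoff is (2/5)·7 + (1/5)·(-7) + (2/5)·7 = 21/5.
If the column player plays Z, the row player's expected payoff is (2/5)·(-5) + (1/5)·7 + (2/5)·(-2) = -7/5.
The column player minimizes the row player's payoff; the smallest is -7/5, so the best response is Z.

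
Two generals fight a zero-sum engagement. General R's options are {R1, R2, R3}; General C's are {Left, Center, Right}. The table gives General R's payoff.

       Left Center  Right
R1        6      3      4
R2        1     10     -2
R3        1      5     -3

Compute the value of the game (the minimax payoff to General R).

46/13

Row minima: R1 → 3, R2 → -2, R3 → -3; maximin = 3.
Column maxima: Left → 6, Center → 10, Right → 4; minimax = 4.
3 ≠ 4, so there is no saddle point; optimal play is mixed.
Left is strictly dominated by Right (it gives General R strictly more in every row), so General C never plays it.
With Left eliminated, R3 is strictly dominated by R2 (R2 gives General R strictly more in every remaining column), so General R never plays it.
On the remaining 2×2 (R1, R2 vs Center, Right):
Let General R play R1 with probability p. Expected payoff against Center: 3p + 10(1−p) = −7p + 10; against Right: 4p + (-2)(1−p) = 6p − 2.
Setting these equal: −7p + 10 = 6p − 2 ⇒ −13p = -12 ⇒ p = 12/13, and the value is (-7)·(12/13) + 10 = 46/13.
For General C: with q = P(Center), equating R1's and R2's payoffs gives −q + 4 = 12q − 2 ⇒ q = 6/13.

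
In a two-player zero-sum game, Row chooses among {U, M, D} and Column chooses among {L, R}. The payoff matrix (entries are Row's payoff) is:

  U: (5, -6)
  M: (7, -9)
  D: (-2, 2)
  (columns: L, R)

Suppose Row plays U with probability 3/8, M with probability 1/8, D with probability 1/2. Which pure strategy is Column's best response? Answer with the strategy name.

R

If Column plays L, Row's expected payoff is (3/8)·5 + (1/8)·7 + (1/2)·(-2) = 7/4.
If Column plays R, Row's expected payoff is (3/8)·(-6) + (1/8)·(-9) + (1/2)·2 = -19/8.
Column minimizes Row's payoff; the smallest is -19/8, so the best response is R.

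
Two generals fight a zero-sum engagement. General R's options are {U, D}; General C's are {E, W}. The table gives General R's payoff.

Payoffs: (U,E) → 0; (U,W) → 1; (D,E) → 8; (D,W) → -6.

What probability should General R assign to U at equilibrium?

Row minima: U → 0, D → -6; maximin = 0.
Column maxima: E → 8, W → 1; minimax = 1.
0 ≠ 1, so there is no saddle point; optimal play is mixed.
Let General R play U with probability p. Expected payoff against E: 0p + 8(1−p) = −8p + 8; against W: 1p + (-6)(1−p) = 7p − 6.
Setting these equal: −8p + 8 = 7p − 6 ⇒ −15p = -14 ⇒ p = 14/15, and the value is (-8)·(14/15) + 8 = 8/15.
For General C: with q = P(E), equating U's and D's payoffs gives −q + 1 = 14q − 6 ⇒ q = 7/15.

14/15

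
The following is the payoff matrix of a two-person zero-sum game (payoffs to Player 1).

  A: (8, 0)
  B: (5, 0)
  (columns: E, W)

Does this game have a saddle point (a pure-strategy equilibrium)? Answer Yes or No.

Row minima: A → 0, B → 0; maximin = 0.
Column maxima: E → 8, W → 0; minimax = 0.
maximin = minimax = 0, so a saddle point exists.

Yes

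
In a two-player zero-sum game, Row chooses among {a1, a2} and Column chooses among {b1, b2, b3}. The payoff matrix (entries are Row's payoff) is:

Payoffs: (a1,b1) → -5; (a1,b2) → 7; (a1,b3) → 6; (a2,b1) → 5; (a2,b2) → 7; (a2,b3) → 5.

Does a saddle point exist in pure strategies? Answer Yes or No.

Row minima: a1 → -5, a2 → 5; maximin = 5.
Column maxima: b1 → 5, b2 → 7, b3 → 6; minimax = 5.
maximin = minimax = 5, so a saddle point exists.

Yes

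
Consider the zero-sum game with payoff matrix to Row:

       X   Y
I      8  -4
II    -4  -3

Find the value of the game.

-40/13

Row minima: I → -4, II → -4; maximin = -4.
Column maxima: X → 8, Y → -3; minimax = -3.
-4 ≠ -3, so there is no saddle point; optimal play is mixed.
Let Row play I with probability p. Expected payoff against X: 8p + (-4)(1−p) = 12p − 4; against Y: (-4)p + (-3)(1−p) = −p − 3.
Setting these equal: 12p − 4 = −p − 3 ⇒ 13p = 1 ⇒ p = 1/13, and the value is (12)·(1/13) − 4 = -40/13.
For Column: with q = P(X), equating I's and II's payoffs gives 12q − 4 = −q − 3 ⇒ q = 1/13.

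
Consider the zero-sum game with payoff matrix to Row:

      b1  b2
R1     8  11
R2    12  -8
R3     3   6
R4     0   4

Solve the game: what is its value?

196/23

Row minima: R1 → 8, R2 → -8, R3 → 3, R4 → 0; maximin = 8.
Column maxima: b1 → 12, b2 → 11; minimax = 11.
8 ≠ 11, so there is no saddle point; optimal play is mixed.
R3 is strictly dominated by R1, so Row never plays it.
R4 is strictly dominated by R1, so Row never plays it.
On the remaining 2×2 (R1, R2 vs b1, b2):
Let Row play R1 with probability p. Expected payoff against b1: 8p + 12(1−p) = −4p + 12; against b2: 11p + (-8)(1−p) = 19p − 8.
Setting these equal: −4p + 12 = 19p − 8 ⇒ −23p = -20 ⇒ p = 20/23, and the value is (-4)·(20/23) + 12 = 196/23.
For Column: with q = P(b1), equating R1's and R2's payoffs gives −3q + 11 = 20q − 8 ⇒ q = 19/23.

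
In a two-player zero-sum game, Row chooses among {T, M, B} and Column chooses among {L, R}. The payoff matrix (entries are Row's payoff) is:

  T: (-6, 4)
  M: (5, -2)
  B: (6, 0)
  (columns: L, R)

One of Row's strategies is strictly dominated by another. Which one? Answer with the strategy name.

B gives a strictly higher payoff than M against every column: 6 > 5, 0 > -2.
So M is strictly dominated and Row never plays it.

M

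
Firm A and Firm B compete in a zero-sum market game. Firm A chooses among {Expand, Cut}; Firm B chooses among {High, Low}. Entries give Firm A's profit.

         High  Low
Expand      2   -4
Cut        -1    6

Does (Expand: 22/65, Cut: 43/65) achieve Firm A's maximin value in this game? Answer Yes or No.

No

Against High this mix gives (22/65)·2 + (43/65)·(-1) = 1/65.
Against Low this mix gives (22/65)·(-4) + (43/65)·6 = 34/13.
Firm B will play High, holding Firm A to 1/65. Shifting weight toward the row that does better against High would raise this floor (the equalizing mix achieves 8/13 against both High and Low), so the proposed strategy is not optimal.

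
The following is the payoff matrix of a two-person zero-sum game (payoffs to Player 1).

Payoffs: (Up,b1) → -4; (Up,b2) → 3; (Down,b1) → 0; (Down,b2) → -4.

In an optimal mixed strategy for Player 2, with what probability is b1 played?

7/11

Row minima: Up → -4, Down → -4; maximin = -4.
Column maxima: b1 → 0, b2 → 3; minimax = 0.
-4 ≠ 0, so there is no saddle point; optimal play is mixed.
Let Player 1 play Up with probability p. Expected payoff against b1: (-4)p + 0(1−p) = −4p; against b2: 3p + (-4)(1−p) = 7p − 4.
Setting these equal: −4p = 7p − 4 ⇒ −11p = -4 ⇒ p = 4/11, and the value is (-4)·(4/11) = -16/11.
For Player 2: with q = P(b1), equating Up's and Down's payoffs gives −7q + 3 = 4q − 4 ⇒ q = 7/11.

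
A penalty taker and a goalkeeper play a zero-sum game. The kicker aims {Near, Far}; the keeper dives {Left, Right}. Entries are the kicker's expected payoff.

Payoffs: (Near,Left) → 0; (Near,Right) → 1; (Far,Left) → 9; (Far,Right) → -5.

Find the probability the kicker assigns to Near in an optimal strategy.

14/15

Row minima: Near → 0, Far → -5; maximin = 0.
Column maxima: Left → 9, Right → 1; minimax = 1.
0 ≠ 1, so there is no saddle point; optimal play is mixed.
Let the kicker play Near with probability p. Expected payoff against Left: 0p + 9(1−p) = −9p + 9; against Right: 1p + (-5)(1−p) = 6p − 5.
Setting these equal: −9p + 9 = 6p − 5 ⇒ −15p = -14 ⇒ p = 14/15, and the value is (-9)·(14/15) + 9 = 3/5.
For the keeper: with q = P(Left), equating Near's and Far's payoffs gives −q + 1 = 14q − 5 ⇒ q = 2/5.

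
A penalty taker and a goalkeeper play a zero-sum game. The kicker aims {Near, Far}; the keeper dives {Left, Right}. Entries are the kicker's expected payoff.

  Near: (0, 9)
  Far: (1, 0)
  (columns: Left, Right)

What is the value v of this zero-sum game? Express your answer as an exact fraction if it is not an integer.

9/10

Row minima: Near → 0, Far → 0; maximin = 0.
Column maxima: Left → 1, Right → 9; minimax = 1.
0 ≠ 1, so there is no saddle point; optimal play is mixed.
Let the kicker play Near with probability p. Expected payoff against Left: 0p + 1(1−p) = −p + 1; against Right: 9p + 0(1−p) = 9p.
Setting these equal: −p + 1 = 9p ⇒ −10p = -1 ⇒ p = 1/10, and the value is (-1)·(1/10) + 1 = 9/10.
For the keeper: with q = P(Left), equating Near's and Far's payoffs gives −9q + 9 = q ⇒ q = 9/10.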